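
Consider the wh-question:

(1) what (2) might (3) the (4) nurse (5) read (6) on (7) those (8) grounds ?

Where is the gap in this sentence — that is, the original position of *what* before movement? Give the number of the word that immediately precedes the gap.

5

Before movement: The nurse might read what on those grounds.
'what' is the direct object of 'read'. It moves to the left edge, and the trace sits right after 'read':
What might the nurse read ___ on those grounds?
'read' is word 5.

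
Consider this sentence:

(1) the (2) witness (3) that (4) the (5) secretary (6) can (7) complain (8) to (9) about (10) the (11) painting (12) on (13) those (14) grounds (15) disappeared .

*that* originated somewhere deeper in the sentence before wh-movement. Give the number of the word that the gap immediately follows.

The filler 'that' is interpreted as the object of the preposition 'to'. It moves to the left edge, and the trace sits right after 'to':
The witness that the secretary can complain to ___ about the painting on those grounds disappeared.
'to' is word 8.

8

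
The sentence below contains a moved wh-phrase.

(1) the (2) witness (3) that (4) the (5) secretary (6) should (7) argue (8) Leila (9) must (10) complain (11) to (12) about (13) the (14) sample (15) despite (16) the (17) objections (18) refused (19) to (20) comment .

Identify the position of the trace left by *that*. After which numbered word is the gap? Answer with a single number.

11

The filler 'that' is interpreted as the object of the preposition 'to'. Wh-movement fronts it, leaving a gap right after 'to':
The witness that the secretary should argue Leila must complain to ___ about the sample despite the objections refused to comment.
'to' is word 11.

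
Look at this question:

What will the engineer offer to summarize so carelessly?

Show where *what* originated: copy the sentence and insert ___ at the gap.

In situ: The engineer will offer to summarize what so carelessly.
'what' is the direct object of 'summarize'. The gap is right after 'summarize'.

What will the engineer offer to summarize ___ so carelessly?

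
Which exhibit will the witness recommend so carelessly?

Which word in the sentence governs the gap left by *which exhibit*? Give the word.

In situ: The witness will recommend which exhibit so carelessly.
'which exhibit' is the direct object of 'recommend'. Wh-movement fronts it, leaving a gap right after 'recommend':
Which exhibit will the witness recommend ___ so carelessly?

recommend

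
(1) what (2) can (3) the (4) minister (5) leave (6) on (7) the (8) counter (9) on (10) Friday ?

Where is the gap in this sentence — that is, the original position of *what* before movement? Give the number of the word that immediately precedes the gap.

Before movement: The minister can leave what on the counter on Friday.
'what' functions as the direct object of 'leave'. Fronting leaves a gap immediately after 'leave':
What can the minister leave ___ on the counter on Friday?
'leave' is word 5.

5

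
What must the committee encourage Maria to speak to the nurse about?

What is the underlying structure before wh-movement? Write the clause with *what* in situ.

'what' functions as the object of the preposition 'about'. Wh-movement fronts it, leaving a gap right after 'about':
What must the committee encourage Maria to speak to the nurse about ___?

The committee must encourage Maria to speak to the nurse about what.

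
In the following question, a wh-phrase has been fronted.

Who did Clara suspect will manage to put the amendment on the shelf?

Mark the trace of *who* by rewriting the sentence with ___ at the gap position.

Who did Clara suspect ___ will manage to put the amendment on the shelf?

In situ: Clara did suspect who will manage to put the amendment on the shelf.
'who' functions as the subject of the clause embedded under 'suspect'. The gap is right after 'suspect'.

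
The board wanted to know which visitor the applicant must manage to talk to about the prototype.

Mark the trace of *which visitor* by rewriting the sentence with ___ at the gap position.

The board wanted to know which visitor the applicant must manage to talk to ___ about the prototype.

Before movement: The applicant must manage to talk to which visitor about the prototype.
The filler 'which visitor' is interpreted as the object of the preposition 'to'. The gap is right after 'to'.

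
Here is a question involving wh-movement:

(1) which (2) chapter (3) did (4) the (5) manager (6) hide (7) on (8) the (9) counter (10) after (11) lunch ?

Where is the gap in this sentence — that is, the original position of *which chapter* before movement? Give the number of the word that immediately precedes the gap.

6

Underlying clause: The manager did hide which chapter on the counter after lunch.
'which chapter' functions as the direct object of 'hide'. Fronting leaves a gap immediately after 'hide':
Which chapter did the manager hide ___ on the counter after lunch?
'hide' is word 6.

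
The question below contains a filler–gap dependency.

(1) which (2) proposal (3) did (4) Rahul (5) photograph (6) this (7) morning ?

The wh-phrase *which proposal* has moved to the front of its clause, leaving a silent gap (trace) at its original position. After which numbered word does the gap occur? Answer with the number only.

In situ: Rahul did photograph which proposal this morning.
The filler 'which proposal' is interpreted as the direct object of 'photograph'. Fronting leaves a gap immediately after 'photograph':
Which proposal did Rahul photograph ___ this morning?
'photograph' is word 5.

5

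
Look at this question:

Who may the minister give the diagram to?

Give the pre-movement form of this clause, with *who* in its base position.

The filler 'who' is interpreted as the object of the preposition 'to' (recipient of 'give'). It moves to the left edge, and the trace sits right after 'to':
Who may the minister give the diagram to ___?

The minister may give the diagram to who.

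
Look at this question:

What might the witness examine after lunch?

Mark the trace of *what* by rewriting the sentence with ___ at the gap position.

Underlying clause: The witness might examine what after lunch.
The filler 'what' is interpreted as the direct object of 'examine'. The gap is right after 'examine'.

What might the witness examine ___ after lunch?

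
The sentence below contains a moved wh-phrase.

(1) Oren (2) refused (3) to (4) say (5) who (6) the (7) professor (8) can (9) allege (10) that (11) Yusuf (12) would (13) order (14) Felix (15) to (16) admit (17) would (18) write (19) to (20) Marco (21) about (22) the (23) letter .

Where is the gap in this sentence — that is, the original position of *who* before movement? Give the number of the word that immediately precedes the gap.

Before movement: The professor can allege that Yusuf would order Felix to admit who would write to Marco about the letter.
'who' functions as the subject of the clause embedded under 'admit'. Wh-movement fronts it, leaving a gap right after 'admit':
Oren refused to say who the professor can allege that Yusuf would order Felix to admit ___ would write to Marco about the letter.
'admit' is word 16.

16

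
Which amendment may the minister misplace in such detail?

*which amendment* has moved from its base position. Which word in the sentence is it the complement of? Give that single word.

In situ: The minister may misplace which amendment in such detail.
'which amendment' is the direct object of 'misplace'. Fronting leaves a gap immediately after 'misplace':
Which amendment may the minister misplace ___ in such detail?

misplace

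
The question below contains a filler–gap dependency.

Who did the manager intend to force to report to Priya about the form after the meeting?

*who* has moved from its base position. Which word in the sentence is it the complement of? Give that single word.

force

Pre-movement form: The manager did intend to force who to report to Priya about the form after the meeting.
'who' functions as the direct object of 'force'. Fronting leaves a gap immediately after 'force':
Who did the manager intend to force ___ to report to Priya about the form after the meeting?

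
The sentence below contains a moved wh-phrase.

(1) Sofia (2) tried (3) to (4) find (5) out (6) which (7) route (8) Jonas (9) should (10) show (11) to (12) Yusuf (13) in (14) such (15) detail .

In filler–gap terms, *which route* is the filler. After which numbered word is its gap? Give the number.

10

Underlying clause: Jonas should show which route to Yusuf in such detail.
'which route' functions as the direct object of 'show'. It moves to the left edge, and the trace sits right after 'show':
Sofia tried to find out which route Jonas should show ___ to Yusuf in such detail.
'show' is word 10.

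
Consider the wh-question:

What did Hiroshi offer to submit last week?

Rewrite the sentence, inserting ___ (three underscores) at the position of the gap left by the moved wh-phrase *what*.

In situ: Hiroshi did offer to submit what last week.
'what' is the direct object of 'submit'. The gap is right after 'submit'.

What did Hiroshi offer to submit ___ last week?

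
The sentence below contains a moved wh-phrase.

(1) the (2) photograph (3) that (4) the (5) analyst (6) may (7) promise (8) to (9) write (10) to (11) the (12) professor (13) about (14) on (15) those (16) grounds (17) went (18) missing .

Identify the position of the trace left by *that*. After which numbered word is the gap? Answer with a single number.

The filler 'that' is interpreted as the object of the preposition 'about'. Fronting leaves a gap immediately after 'about':
The photograph that the analyst may promise to write to the professor about ___ on those grounds went missing.
'about' is word 13.

13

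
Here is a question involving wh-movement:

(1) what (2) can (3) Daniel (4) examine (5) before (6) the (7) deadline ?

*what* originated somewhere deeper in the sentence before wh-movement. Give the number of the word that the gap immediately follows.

4

Underlying clause: Daniel can examine what before the deadline.
'what' functions as the direct object of 'examine'. It moves to the left edge, and the trace sits right after 'examine':
What can Daniel examine ___ before the deadline?
'examine' is word 4.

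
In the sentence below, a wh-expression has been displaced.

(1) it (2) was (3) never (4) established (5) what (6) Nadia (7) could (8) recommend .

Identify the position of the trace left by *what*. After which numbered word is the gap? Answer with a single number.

8

Pre-movement form: Nadia could recommend what.
'what' is the direct object of 'recommend'. Fronting leaves a gap immediately after 'recommend':
It was never established what Nadia could recommend ___.
'recommend' is word 8.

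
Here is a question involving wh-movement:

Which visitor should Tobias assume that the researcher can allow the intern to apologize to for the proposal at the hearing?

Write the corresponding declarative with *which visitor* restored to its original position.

'which visitor' is the object of the preposition 'to'. Fronting leaves a gap immediately after 'to':
Which visitor should Tobias assume that the researcher can allow the intern to apologize to ___ for the proposal at the hearing?

Tobias should assume that the researcher can allow the intern to apologize to which visitor for the proposal at the hearing.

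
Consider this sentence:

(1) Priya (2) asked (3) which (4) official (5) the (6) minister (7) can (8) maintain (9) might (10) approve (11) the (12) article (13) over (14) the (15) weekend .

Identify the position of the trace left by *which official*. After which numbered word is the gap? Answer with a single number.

8

Pre-movement form: The minister can maintain which official might approve the article over the weekend.
'which official' functions as the subject of the clause embedded under 'maintain'. Wh-movement fronts it, leaving a gap right after 'maintain':
Priya asked which official the minister can maintain ___ might approve the article over the weekend.
'maintain' is word 8.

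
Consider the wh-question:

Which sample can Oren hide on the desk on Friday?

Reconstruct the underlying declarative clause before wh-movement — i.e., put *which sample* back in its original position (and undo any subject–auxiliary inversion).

Oren can hide which sample on the desk on Friday.

'which sample' functions as the direct object of 'hide'. Fronting leaves a gap immediately after 'hide':
Which sample can Oren hide ___ on the desk on Friday?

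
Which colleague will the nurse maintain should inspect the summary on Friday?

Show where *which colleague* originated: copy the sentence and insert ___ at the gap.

Which colleague will the nurse maintain ___ should inspect the summary on Friday?

Before movement: The nurse will maintain which colleague should inspect the summary on Friday.
The filler 'which colleague' is interpreted as the subject of the clause embedded under 'maintain'. The gap is right after 'maintain'.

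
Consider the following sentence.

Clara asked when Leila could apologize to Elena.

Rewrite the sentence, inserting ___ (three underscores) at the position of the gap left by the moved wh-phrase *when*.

Clara asked when Leila could apologize to Elena ___.

Pre-movement form: Leila could apologize to Elena when.
'when' functions as the temporal adjunct. The gap is right after 'Elena'.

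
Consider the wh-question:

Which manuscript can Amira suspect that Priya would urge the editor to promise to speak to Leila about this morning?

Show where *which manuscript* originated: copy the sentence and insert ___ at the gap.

Underlying clause: Amira can suspect that Priya would urge the editor to promise to speak to Leila about which manuscript this morning.
The filler 'which manuscript' is interpreted as the object of the preposition 'about'. The gap is right after 'about'.

Which manuscript can Amira suspect that Priya would urge the editor to promise to speak to Leila about ___ this morning?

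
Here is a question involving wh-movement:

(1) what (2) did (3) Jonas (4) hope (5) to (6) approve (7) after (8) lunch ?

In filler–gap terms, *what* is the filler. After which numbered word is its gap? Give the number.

6

Before movement: Jonas did hope to approve what after lunch.
'what' is the direct object of 'approve'. Fronting leaves a gap immediately after 'approve':
What did Jonas hope to approve ___ after lunch?
'approve' is word 6.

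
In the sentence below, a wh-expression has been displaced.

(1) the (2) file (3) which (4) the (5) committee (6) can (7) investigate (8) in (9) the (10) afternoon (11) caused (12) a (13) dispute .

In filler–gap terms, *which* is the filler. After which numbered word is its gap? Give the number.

The filler 'which' is interpreted as the direct object of 'investigate'. It moves to the left edge, and the trace sits right after 'investigate':
The file which the committee can investigate ___ in the afternoon caused a dispute.
'investigate' is word 7.

7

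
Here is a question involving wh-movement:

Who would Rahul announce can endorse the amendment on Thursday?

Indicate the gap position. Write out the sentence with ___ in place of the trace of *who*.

Who would Rahul announce ___ can endorse the amendment on Thursday?

Underlying clause: Rahul would announce who can endorse the amendment on Thursday.
'who' functions as the subject of the clause embedded under 'announce'. The gap is right after 'announce'.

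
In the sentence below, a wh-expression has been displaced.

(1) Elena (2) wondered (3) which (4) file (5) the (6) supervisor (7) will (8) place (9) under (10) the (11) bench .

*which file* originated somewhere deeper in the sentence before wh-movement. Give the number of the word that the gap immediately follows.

8

Pre-movement form: The supervisor will place which file under the bench.
'which file' is the direct object of 'place'. Wh-movement fronts it, leaving a gap right after 'place':
Elena wondered which file the supervisor will place ___ under the bench.
'place' is word 8.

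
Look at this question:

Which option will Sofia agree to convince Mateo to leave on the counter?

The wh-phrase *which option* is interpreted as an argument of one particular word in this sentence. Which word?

In situ: Sofia will agree to convince Mateo to leave which option on the counter.
'which option' is the direct object of 'leave'. Fronting leaves a gap immediately after 'leave':
Which option will Sofia agree to convince Mateo to leave ___ on the counter?

leave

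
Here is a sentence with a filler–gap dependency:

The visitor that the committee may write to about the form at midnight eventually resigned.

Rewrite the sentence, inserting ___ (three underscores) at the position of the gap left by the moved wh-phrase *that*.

The visitor that the committee may write to ___ about the form at midnight eventually resigned.

'that' is the object of the preposition 'to'. The gap is right after 'to'.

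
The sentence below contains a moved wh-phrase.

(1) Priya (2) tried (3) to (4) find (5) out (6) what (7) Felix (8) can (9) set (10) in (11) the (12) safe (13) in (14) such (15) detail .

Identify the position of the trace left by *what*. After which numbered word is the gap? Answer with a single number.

9

Pre-movement form: Felix can set what in the safe in such detail.
'what' is the direct object of 'set'. Wh-movement fronts it, leaving a gap right after 'set':
Priya tried to find out what Felix can set ___ in the safe in such detail.
'set' is word 9.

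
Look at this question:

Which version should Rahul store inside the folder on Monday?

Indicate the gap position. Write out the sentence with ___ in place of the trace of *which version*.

Before movement: Rahul should store which version inside the folder on Monday.
'which version' functions as the direct object of 'store'. The gap is right after 'store'.

Which version should Rahul store ___ inside the folder on Monday?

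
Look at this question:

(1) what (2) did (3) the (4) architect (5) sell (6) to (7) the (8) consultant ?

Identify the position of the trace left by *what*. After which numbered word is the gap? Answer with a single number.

5

Pre-movement form: The architect did sell what to the consultant.
'what' is the direct object of 'sell'. Fronting leaves a gap immediately after 'sell':
What did the architect sell ___ to the consultant?
'sell' is word 5.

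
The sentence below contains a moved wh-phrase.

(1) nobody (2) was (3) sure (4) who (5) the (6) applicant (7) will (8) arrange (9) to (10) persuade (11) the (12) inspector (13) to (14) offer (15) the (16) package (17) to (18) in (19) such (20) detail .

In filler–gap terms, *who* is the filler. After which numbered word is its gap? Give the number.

Pre-movement form: The applicant will arrange to persuade the inspector to offer the package to who in such detail.
'who' functions as the object of the preposition 'to' (recipient of 'offer'). Wh-movement fronts it, leaving a gap right after 'to':
Nobody was sure who the applicant will arrange to persuade the inspector to offer the package to ___ in such detail.
'to' is word 17.

17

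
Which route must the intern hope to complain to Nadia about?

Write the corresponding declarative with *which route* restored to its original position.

'which route' is the object of the preposition 'about'. Wh-movement fronts it, leaving a gap right after 'about':
Which route must the intern hope to complain to Nadia about ___?

The intern must hope to complain to Nadia about which route.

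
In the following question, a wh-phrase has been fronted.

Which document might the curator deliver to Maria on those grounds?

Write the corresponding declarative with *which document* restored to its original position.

The curator might deliver which document to Maria on those grounds.

'which document' functions as the direct object of 'deliver'. It moves to the left edge, and the trace sits right after 'deliver':
Which document might the curator deliver ___ to Maria on those grounds?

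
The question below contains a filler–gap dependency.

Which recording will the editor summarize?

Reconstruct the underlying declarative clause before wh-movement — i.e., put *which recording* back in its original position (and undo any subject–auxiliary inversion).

The editor will summarize which recording.

'which recording' is the direct object of 'summarize'. It moves to the left edge, and the trace sits right after 'summarize':
Which recording will the editor summarize ___?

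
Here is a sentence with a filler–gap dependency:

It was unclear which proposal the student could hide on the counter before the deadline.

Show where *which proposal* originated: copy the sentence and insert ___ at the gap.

Before movement: The student could hide which proposal on the counter before the deadline.
'which proposal' is the direct object of 'hide'. The gap is right after 'hide'.

It was unclear which proposal the student could hide ___ on the counter before the deadline.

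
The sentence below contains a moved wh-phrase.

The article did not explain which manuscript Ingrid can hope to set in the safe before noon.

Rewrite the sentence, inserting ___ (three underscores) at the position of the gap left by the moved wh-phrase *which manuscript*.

The article did not explain which manuscript Ingrid can hope to set ___ in the safe before noon.

Pre-movement form: Ingrid can hope to set which manuscript in the safe before noon.
'which manuscript' is the direct object of 'set'. The gap is right after 'set'.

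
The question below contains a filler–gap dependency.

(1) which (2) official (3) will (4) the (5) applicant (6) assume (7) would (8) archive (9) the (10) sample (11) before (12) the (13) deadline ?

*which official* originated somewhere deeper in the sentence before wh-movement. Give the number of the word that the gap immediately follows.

6

Underlying clause: The applicant will assume which official would archive the sample before the deadline.
'which official' is the subject of the clause embedded under 'assume'. Wh-movement fronts it, leaving a gap right after 'assume':
Which official will the applicant assume ___ would archive the sample before the deadline?
'assume' is word 6.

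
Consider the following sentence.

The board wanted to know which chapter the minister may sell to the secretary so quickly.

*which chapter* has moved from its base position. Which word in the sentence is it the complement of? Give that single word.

Before movement: The minister may sell which chapter to the secretary so quickly.
The filler 'which chapter' is interpreted as the direct object of 'sell'. It moves to the left edge, and the trace sits right after 'sell':
The board wanted to know which chapter the minister may sell ___ to the secretary so quickly.

sell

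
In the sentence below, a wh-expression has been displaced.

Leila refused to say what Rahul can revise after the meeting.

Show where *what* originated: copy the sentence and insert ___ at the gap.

In situ: Rahul can revise what after the meeting.
The filler 'what' is interpreted as the direct object of 'revise'. The gap is right after 'revise'.

Leila refused to say what Rahul can revise ___ after the meeting.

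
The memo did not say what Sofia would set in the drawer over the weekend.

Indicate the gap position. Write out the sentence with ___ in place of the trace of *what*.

In situ: Sofia would set what in the drawer over the weekend.
'what' is the direct object of 'set'. The gap is right after 'set'.

The memo did not say what Sofia would set ___ in the drawer over the weekend.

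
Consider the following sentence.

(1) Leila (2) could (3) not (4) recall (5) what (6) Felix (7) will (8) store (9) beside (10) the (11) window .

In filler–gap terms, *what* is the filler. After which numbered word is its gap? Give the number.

8

Before movement: Felix will store what beside the window.
'what' is the direct object of 'store'. Wh-movement fronts it, leaving a gap right after 'store':
Leila could not recall what Felix will store ___ beside the window.
'store' is word 8.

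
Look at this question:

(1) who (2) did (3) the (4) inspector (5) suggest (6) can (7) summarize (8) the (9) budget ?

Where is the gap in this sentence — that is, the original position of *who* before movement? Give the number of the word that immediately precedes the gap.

5

In situ: The inspector did suggest who can summarize the budget.
The filler 'who' is interpreted as the subject of the clause embedded under 'suggest'. It moves to the left edge, and the trace sits right after 'suggest':
Who did the inspector suggest ___ can summarize the budget?
'suggest' is word 5.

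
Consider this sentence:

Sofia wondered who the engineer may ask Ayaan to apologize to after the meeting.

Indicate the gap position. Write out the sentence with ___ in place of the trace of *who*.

Pre-movement form: The engineer may ask Ayaan to apologize to who after the meeting.
'who' functions as the object of the preposition 'to'. The gap is right after 'to'.

Sofia wondered who the engineer may ask Ayaan to apologize to ___ after the meeting.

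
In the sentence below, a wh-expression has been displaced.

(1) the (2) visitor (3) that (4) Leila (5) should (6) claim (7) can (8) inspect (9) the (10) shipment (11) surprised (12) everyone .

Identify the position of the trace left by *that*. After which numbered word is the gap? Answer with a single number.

'that' functions as the subject of the clause embedded under 'claim'. Fronting leaves a gap immediately after 'claim':
The visitor that Leila should claim ___ can inspect the shipment surprised everyone.
'claim' is word 6.

6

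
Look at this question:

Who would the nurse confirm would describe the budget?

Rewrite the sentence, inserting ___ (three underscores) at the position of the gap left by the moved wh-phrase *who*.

Who would the nurse confirm ___ would describe the budget?

In situ: The nurse would confirm who would describe the budget.
'who' functions as the subject of the clause embedded under 'confirm'. The gap is right after 'confirm'.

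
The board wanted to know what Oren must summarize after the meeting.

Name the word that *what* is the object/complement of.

summarize

In situ: Oren must summarize what after the meeting.
The filler 'what' is interpreted as the direct object of 'summarize'. Wh-movement fronts it, leaving a gap right after 'summarize':
The board wanted to know what Oren must summarize ___ after the meeting.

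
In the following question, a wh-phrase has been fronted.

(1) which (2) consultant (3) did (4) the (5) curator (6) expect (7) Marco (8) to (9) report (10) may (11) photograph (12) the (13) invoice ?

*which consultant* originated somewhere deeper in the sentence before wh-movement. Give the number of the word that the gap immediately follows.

9

Before movement: The curator did expect Marco to report which consultant may photograph the invoice.
The filler 'which consultant' is interpreted as the subject of the clause embedded under 'report'. It moves to the left edge, and the trace sits right after 'report':
Which consultant did the curator expect Marco to report ___ may photograph the invoice?
'report' is word 9.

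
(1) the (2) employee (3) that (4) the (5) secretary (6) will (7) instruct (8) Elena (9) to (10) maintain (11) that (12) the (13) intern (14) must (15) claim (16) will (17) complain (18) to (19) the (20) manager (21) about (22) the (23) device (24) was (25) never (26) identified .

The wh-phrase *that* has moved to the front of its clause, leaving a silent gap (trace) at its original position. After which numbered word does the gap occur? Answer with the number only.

'that' is the subject of the clause embedded under 'claim'. Wh-movement fronts it, leaving a gap right after 'claim':
The employee that the secretary will instruct Elena to maintain that the intern must claim ___ will complain to the manager about the device was never identified.
'claim' is word 15.

15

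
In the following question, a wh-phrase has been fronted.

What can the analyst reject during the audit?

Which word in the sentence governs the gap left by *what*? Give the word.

Underlying clause: The analyst can reject what during the audit.
'what' functions as the direct object of 'reject'. It moves to the left edge, and the trace sits right after 'reject':
What can the analyst reject ___ during the audit?

reject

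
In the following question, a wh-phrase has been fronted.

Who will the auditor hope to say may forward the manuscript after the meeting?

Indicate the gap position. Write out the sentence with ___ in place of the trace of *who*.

Who will the auditor hope to say ___ may forward the manuscript after the meeting?

Before movement: The auditor will hope to say who may forward the manuscript after the meeting.
'who' is the subject of the clause embedded under 'say'. The gap is right after 'say'.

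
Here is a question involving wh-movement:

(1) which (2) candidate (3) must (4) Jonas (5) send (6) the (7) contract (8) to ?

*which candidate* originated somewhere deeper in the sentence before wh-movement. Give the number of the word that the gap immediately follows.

Underlying clause: Jonas must send the contract to which candidate.
'which candidate' functions as the object of the preposition 'to' (recipient of 'send'). Wh-movement fronts it, leaving a gap right after 'to':
Which candidate must Jonas send the contract to ___?
'to' is word 8.

8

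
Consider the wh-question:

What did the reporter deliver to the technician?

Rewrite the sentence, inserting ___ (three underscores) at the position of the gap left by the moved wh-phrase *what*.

Pre-movement form: The reporter did deliver what to the technician.
'what' is the direct object of 'deliver'. The gap is right after 'deliver'.

What did the reporter deliver ___ to the technician?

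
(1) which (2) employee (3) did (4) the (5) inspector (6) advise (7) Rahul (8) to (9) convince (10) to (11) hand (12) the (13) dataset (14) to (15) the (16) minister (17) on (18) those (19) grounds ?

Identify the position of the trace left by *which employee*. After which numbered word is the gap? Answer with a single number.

9

Pre-movement form: The inspector did advise Rahul to convince which employee to hand the dataset to the minister on those grounds.
'which employee' is the direct object of 'convince'. Fronting leaves a gap immediately after 'convince':
Which employee did the inspector advise Rahul to convince ___ to hand the dataset to the minister on those grounds?
'convince' is word 9.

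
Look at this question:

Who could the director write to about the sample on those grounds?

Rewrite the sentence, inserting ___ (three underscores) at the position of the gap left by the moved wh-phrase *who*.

Who could the director write to ___ about the sample on those grounds?

Underlying clause: The director could write to who about the sample on those grounds.
'who' functions as the object of the preposition 'to'. The gap is right after 'to'.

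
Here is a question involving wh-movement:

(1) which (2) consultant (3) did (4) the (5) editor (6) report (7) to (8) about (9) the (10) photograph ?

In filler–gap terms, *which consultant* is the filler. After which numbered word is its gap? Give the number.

Pre-movement form: The editor did report to which consultant about the photograph.
'which consultant' functions as the object of the preposition 'to'. Fronting leaves a gap immediately after 'to':
Which consultant did the editor report to ___ about the photograph?
'to' is word 7.

7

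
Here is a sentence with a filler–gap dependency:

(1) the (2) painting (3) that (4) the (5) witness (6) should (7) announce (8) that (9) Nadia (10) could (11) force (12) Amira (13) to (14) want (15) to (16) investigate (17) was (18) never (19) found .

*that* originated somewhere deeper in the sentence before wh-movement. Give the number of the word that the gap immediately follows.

'that' is the direct object of 'investigate'. It moves to the left edge, and the trace sits right after 'investigate':
The painting that the witness should announce that Nadia could force Amira to want to investigate ___ was never found.
'investigate' is word 16.

16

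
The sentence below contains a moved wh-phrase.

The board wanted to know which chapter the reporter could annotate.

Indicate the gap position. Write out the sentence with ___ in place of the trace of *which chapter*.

The board wanted to know which chapter the reporter could annotate ___.

Pre-movement form: The reporter could annotate which chapter.
The filler 'which chapter' is interpreted as the direct object of 'annotate'. The gap is right after 'annotate'.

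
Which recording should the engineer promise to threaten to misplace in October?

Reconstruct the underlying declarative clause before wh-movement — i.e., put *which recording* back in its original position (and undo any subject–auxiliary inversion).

The filler 'which recording' is interpreted as the direct object of 'misplace'. It moves to the left edge, and the trace sits right after 'misplace':
Which recording should the engineer promise to threaten to misplace ___ in October?

The engineer should promise to threaten to misplace which recording in October.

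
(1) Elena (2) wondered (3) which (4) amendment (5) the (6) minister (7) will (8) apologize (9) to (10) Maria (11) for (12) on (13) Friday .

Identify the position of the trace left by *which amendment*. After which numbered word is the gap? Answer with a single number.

Before movement: The minister will apologize to Maria for which amendment on Friday.
'which amendment' is the object of the preposition 'for'. Wh-movement fronts it, leaving a gap right after 'for':
Elena wondered which amendment the minister will apologize to Maria for ___ on Friday.
'for' is word 11.

11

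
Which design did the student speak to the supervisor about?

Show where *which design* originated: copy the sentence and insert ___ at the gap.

Which design did the student speak to the supervisor about ___?

Underlying clause: The student did speak to the supervisor about which design.
'which design' functions as the object of the preposition 'about'. The gap is right after 'about'.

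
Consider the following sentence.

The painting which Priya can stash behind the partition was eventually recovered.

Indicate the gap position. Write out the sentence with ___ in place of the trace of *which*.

The painting which Priya can stash ___ behind the partition was eventually recovered.

'which' functions as the direct object of 'stash'. The gap is right after 'stash'.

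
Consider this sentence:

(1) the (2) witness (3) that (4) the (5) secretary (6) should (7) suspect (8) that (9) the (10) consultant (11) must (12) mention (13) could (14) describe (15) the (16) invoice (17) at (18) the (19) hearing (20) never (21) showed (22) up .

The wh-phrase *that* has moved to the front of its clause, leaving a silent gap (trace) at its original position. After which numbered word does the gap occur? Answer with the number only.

12

'that' functions as the subject of the clause embedded under 'mention'. Fronting leaves a gap immediately after 'mention':
The witness that the secretary should suspect that the consultant must mention ___ could describe the invoice at the hearing never showed up.
'mention' is word 12.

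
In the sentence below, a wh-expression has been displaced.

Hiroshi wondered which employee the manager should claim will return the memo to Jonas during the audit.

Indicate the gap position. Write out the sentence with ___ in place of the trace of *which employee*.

Before movement: The manager should claim which employee will return the memo to Jonas during the audit.
The filler 'which employee' is interpreted as the subject of the clause embedded under 'claim'. The gap is right after 'claim'.

Hiroshi wondered which employee the manager should claim ___ will return the memo to Jonas during the audit.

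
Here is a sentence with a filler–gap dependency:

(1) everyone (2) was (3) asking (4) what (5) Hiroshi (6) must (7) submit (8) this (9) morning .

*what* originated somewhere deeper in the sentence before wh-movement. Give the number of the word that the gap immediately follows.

Pre-movement form: Hiroshi must submit what this morning.
The filler 'what' is interpreted as the direct object of 'submit'. Wh-movement fronts it, leaving a gap right after 'submit':
Everyone was asking what Hiroshi must submit ___ this morning.
'submit' is word 7.

7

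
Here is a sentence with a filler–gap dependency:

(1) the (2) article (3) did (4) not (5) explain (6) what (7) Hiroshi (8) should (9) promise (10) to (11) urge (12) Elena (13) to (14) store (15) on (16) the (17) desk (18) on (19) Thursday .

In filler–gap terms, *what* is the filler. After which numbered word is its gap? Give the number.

In situ: Hiroshi should promise to urge Elena to store what on the desk on Thursday.
'what' is the direct object of 'store'. It moves to the left edge, and the trace sits right after 'store':
The article did not explain what Hiroshi should promise to urge Elena to store ___ on the desk on Thursday.
'store' is word 14.

14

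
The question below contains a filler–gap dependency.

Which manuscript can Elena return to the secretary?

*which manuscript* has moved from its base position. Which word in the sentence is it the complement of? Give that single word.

return

Underlying clause: Elena can return which manuscript to the secretary.
The filler 'which manuscript' is interpreted as the direct object of 'return'. Fronting leaves a gap immediately after 'return':
Which manuscript can Elena return ___ to the secretary?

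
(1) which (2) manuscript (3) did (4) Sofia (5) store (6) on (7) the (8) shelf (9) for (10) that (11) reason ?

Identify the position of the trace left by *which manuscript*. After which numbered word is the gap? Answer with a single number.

Pre-movement form: Sofia did store which manuscript on the shelf for that reason.
The filler 'which manuscript' is interpreted as the direct object of 'store'. Fronting leaves a gap immediately after 'store':
Which manuscript did Sofia store ___ on the shelf for that reason?
'store' is word 5.

5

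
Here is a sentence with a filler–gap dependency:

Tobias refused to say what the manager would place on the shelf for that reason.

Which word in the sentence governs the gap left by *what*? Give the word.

place

In situ: The manager would place what on the shelf for that reason.
'what' functions as the direct object of 'place'. Fronting leaves a gap immediately after 'place':
Tobias refused to say what the manager would place ___ on the shelf for that reason.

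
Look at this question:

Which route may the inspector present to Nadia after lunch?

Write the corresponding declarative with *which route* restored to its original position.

The inspector may present which route to Nadia after lunch.

'which route' functions as the direct object of 'present'. Fronting leaves a gap immediately after 'present':
Which route may the inspector present ___ to Nadia after lunch?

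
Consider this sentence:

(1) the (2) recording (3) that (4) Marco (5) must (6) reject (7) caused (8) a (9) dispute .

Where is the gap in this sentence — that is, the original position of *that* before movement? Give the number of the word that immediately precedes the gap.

'that' is the direct object of 'reject'. Wh-movement fronts it, leaving a gap right after 'reject':
The recording that Marco must reject ___ caused a dispute.
'reject' is word 6.

6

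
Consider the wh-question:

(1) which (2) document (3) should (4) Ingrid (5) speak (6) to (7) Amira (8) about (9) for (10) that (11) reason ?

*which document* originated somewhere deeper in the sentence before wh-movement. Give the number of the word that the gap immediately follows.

Pre-movement form: Ingrid should speak to Amira about which document for that reason.
'which document' functions as the object of the preposition 'about'. Wh-movement fronts it, leaving a gap right after 'about':
Which document should Ingrid speak to Amira about ___ for that reason?
'about' is word 8.

8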